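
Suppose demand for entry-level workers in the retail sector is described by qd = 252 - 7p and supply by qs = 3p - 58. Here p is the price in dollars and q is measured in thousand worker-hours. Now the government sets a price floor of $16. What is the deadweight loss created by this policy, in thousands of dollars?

0

In a free market, 252 - 7p = 3p - 58 gives the equilibrium p* = 31, q* = 35.
The floor of 16 is below the equilibrium price 31, so it is not binding; the market clears at p* = 31, q* = 35.
Since the control does not bind, no trades are prevented and deadweight loss is zero.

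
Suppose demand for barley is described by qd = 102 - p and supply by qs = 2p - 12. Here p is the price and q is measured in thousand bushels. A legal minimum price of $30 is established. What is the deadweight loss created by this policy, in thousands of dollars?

0

Without the control the market clears where 102 - p = 2p - 12, i.e. p* = 38 and q* = 64.
Since 30 is below p* = 38, the floor does not bind and the free-market outcome prevails.
Since the control does not bind, no trades are prevented and deadweight loss is zero.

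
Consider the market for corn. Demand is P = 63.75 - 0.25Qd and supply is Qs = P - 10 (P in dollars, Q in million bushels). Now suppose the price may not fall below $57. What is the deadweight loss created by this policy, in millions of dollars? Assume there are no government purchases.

Rearranging demand gives Qd = 255 - 4P. Setting quantity demanded equal to quantity supplied, 255 - 4P = P - 10, gives P* = 53 and Q* = 43.
The floor of 57 is above the equilibrium price 53, so it binds.
At P = 57: Qd = 255 - 4·57 = 27 and Qs = 57 - 10 = 47.
Quantity traded falls to 27. At Q = 27 the demand price is (255 - 27)/4 = 57 and the supply price is 10 + 27 = 37.
Deadweight loss = ½ · (57 - 37) · (43 - 27) = ½ · 20 · 16 = 160.

160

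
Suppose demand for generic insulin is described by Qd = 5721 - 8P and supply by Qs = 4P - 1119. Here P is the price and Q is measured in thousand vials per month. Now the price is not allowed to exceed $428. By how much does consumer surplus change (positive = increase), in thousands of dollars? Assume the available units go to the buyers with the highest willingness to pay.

Equilibrium: 5721 - 8P = 4P - 1119, so 6840 = 12P and P* = 570, Q* = 1161.
Because the ceiling (428) lies below the market-clearing price, it is binding.
At P = 428: Qd = 5721 - 8·428 = 2297 and Qs = 4·428 - 1119 = 593.
Consumer surplus without the control is ½ · (715.125 - 570) · 1161 = 84245.0625.
With the ceiling, 593 units are sold at 428 (assume they go to the highest-value buyers). The demand price at Q = 593 is 641, so CS = ½ · [(715.125 - 428) + (641 - 428)] · 593 = 148287.0625.
Change in consumer surplus = 148287.0625 - 84245.0625 = 64042.

64042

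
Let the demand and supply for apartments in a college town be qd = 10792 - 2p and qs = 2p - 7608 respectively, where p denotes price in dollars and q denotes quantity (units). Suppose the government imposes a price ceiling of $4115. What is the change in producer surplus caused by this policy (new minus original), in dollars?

Setting quantity demanded equal to quantity supplied, 10792 - 2p = 2p - 7608, gives p* = 4600 and q* = 1592.
Since 4115 < 4600, the ceiling is binding.
At p = 4115: qd = 10792 - 2·4115 = 2562 and qs = 2·4115 - 7608 = 622.
Producer surplus without the control is ½ · (4600 - 3804) · 1592 = 633616.
With the ceiling, producers sell 622 units at 4115, so PS = ½ · (4115 - 3804) · 622 = 96721.
Change in producer surplus = 96721 - 633616 = -536895.

-536895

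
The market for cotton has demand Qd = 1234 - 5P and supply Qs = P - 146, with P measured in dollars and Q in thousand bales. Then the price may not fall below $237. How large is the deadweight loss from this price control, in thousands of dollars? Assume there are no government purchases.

Setting quantity demanded equal to quantity supplied, 1234 - 5P = P - 146, gives P* = 230 and Q* = 84.
Since 237 > 230, the floor is binding.
At P = 237: Qd = 1234 - 5·237 = 49 and Qs = 237 - 146 = 91.
Quantity traded falls to 49. At Q = 49 the demand price is (1234 - 49)/5 = 237 and the supply price is 146 + 49 = 195.
Deadweight loss = ½ · (237 - 195) · (84 - 49) = ½ · 42 · 35 = 735.

735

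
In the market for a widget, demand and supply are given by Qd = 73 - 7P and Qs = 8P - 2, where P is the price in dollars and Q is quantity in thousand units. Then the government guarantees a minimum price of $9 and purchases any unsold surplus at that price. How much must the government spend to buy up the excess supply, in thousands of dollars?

540

Equilibrium: 73 - 7P = 8P - 2, so 75 = 15P and P* = 5, Q* = 38.
Because the floor (9) lies above the market-clearing price, it is binding.
At P = 9: Qd = 73 - 7·9 = 10 and Qs = 8·9 - 2 = 70.
Surplus = Qs - Qd = 60.
Government expenditure = surplus × support price = 60 × 9 = 540.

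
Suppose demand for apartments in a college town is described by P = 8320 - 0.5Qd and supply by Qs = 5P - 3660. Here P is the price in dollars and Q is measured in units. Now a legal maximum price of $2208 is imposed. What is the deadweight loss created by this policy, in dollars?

4190060

Rearranging demand gives Qd = 16640 - 2P. In a free market, 16640 - 2P = 5P - 3660 gives the equilibrium P* = 2900, Q* = 10840.
Because the ceiling (2208) lies below the market-clearing price, it is binding.
At P = 2208: Qd = 16640 - 2·2208 = 12224 and Qs = 5·2208 - 3660 = 7380.
Quantity traded falls to 7380. At Q = 7380 the demand price is (16640 - 7380)/2 = 4630 and the supply price is (3660 + 7380)/5 = 2208.
Deadweight loss = ½ · (4630 - 2208) · (10840 - 7380) = ½ · 2422 · 3460 = 4190060.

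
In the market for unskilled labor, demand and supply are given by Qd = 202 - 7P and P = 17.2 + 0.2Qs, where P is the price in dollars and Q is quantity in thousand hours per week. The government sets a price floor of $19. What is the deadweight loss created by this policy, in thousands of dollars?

Rearranging supply gives Qs = 5P - 86. Setting quantity demanded equal to quantity supplied, 202 - 7P = 5P - 86, gives P* = 24 and Q* = 34.
The floor of 19 is below the equilibrium price 24, so it is not binding; the market clears at P* = 24, Q* = 34.
Since the control does not bind, no trades are prevented and deadweight loss is zero.

0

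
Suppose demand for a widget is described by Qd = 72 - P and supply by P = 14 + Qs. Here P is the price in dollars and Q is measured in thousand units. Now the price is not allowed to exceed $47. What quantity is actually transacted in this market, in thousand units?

29

Rearranging supply gives Qs = P - 14. Setting quantity demanded equal to quantity supplied, 72 - P = P - 14, gives P* = 43 and Q* = 29.
Since 47 is above P* = 43, the ceiling does not bind and the free-market outcome prevails.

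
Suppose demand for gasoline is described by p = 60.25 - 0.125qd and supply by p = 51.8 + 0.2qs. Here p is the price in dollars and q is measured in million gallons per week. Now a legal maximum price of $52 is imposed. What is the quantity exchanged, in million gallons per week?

1

Rearranging demand gives qd = 482 - 8p; rearranging supply gives qs = 5p - 259. Without the control the market clears where 482 - 8p = 5p - 259, i.e. p* = 57 and q* = 26.
Because the ceiling (52) lies below the market-clearing price, it is binding.
At p = 52: qd = 482 - 8·52 = 66 and qs = 5·52 - 259 = 1.
The quantity actually transacted is the short side, supply: 1.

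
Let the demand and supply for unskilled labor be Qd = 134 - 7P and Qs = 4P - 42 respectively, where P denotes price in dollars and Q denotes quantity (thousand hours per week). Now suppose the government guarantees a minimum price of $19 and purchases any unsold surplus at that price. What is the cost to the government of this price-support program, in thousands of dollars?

In a free market, 134 - 7P = 4P - 42 gives the equilibrium P* = 16, Q* = 22.
Since 19 > 16, the floor is binding.
At P = 19: Qd = 134 - 7·19 = 1 and Qs = 4·19 - 42 = 34.
Surplus = Qs - Qd = 33.
Government expenditure = surplus × support price = 33 × 19 = 627.

627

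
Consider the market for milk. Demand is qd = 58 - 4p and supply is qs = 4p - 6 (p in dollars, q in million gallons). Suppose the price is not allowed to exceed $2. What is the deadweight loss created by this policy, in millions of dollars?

Setting quantity demanded equal to quantity supplied, 58 - 4p = 4p - 6, gives p* = 8 and q* = 26.
The ceiling of 2 is below the equilibrium price 8, so it binds.
At p = 2: qd = 58 - 4·2 = 50 and qs = 4·2 - 6 = 2.
Quantity traded falls to 2. At q = 2 the demand price is (58 - 2)/4 = 14 and the supply price is (6 + 2)/4 = 2.
Deadweight loss = ½ · (14 - 2) · (26 - 2) = ½ · 12 · 24 = 144.

144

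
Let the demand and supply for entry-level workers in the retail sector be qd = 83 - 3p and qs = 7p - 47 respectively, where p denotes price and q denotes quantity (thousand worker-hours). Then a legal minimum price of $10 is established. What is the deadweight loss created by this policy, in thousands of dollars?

In a free market, 83 - 3p = 7p - 47 gives the equilibrium p* = 13, q* = 44.
The floor of 10 is below the equilibrium price 13, so it is not binding; the market clears at p* = 13, q* = 44.
Since the control does not bind, no trades are prevented and deadweight loss is zero.

0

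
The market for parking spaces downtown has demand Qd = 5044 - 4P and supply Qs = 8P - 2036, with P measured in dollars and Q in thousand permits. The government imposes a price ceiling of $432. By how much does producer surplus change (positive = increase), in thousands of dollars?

-324216

Setting quantity demanded equal to quantity supplied, 5044 - 4P = 8P - 2036, gives P* = 590 and Q* = 2684.
Since 432 < 590, the ceiling is binding.
At P = 432: Qd = 5044 - 4·432 = 3316 and Qs = 8·432 - 2036 = 1420.
Producer surplus without the control is ½ · (590 - 254.5) · 2684 = 450241.
With the ceiling, producers sell 1420 units at 432, so PS = ½ · (432 - 254.5) · 1420 = 126025.
Change in producer surplus = 126025 - 450241 = -324216.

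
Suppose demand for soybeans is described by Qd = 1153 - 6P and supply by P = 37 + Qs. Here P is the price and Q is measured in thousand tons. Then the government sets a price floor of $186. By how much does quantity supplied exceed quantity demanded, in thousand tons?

Rearranging supply gives Qs = P - 37. Setting quantity demanded equal to quantity supplied, 1153 - 6P = P - 37, gives P* = 170 and Q* = 133.
Since 186 > 170, the floor is binding.
At P = 186: Qd = 1153 - 6·186 = 37 and Qs = 186 - 37 = 149.
Surplus = Qs - Qd = 149 - 37 = 112.

112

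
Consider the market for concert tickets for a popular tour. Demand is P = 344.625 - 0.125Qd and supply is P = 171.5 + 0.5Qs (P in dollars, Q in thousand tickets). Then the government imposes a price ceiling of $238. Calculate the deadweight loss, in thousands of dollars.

6480

Rearranging demand gives Qd = 2757 - 8P; rearranging supply gives Qs = 2P - 343. In a free market, 2757 - 8P = 2P - 343 gives the equilibrium P* = 310, Q* = 277.
Since 238 < 310, the ceiling is binding.
At P = 238: Qd = 2757 - 8·238 = 853 and Qs = 2·238 - 343 = 133.
Quantity traded falls to 133. At Q = 133 the demand price is (2757 - 133)/8 = 328 and the supply price is (343 + 133)/2 = 238.
Deadweight loss = ½ · (328 - 238) · (277 - 133) = ½ · 90 · 144 = 6480.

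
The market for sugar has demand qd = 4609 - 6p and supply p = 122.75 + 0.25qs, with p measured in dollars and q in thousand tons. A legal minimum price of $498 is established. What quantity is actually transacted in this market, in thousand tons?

Rearranging supply gives qs = 4p - 491. Without the control the market clears where 4609 - 6p = 4p - 491, i.e. p* = 510 and q* = 1549.
Since 498 is below p* = 510, the floor does not bind and the free-market outcome prevails.

1549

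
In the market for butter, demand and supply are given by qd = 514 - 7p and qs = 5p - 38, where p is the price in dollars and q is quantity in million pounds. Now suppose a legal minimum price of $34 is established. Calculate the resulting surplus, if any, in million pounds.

Without the control the market clears where 514 - 7p = 5p - 38, i.e. p* = 46 and q* = 192.
Since 34 is below p* = 46, the floor does not bind and the free-market outcome prevails.
Since the control does not bind, there is no surplus.

0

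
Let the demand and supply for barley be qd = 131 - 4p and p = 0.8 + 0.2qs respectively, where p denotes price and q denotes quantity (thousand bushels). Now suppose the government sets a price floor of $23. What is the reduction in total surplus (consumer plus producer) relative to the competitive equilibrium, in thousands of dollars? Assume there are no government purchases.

Rearranging supply gives qs = 5p - 4. Without the control the market clears where 131 - 4p = 5p - 4, i.e. p* = 15 and q* = 71.
The floor of 23 is above the equilibrium price 15, so it binds.
At p = 23: qd = 131 - 4·23 = 39 and qs = 5·23 - 4 = 111.
Quantity traded falls to 39. At q = 39 the demand price is (131 - 39)/4 = 23 and the supply price is (4 + 39)/5 = 8.6.
Deadweight loss = ½ · (23 - 8.6) · (71 - 39) = ½ · 14.4 · 32 = 230.4.

230.4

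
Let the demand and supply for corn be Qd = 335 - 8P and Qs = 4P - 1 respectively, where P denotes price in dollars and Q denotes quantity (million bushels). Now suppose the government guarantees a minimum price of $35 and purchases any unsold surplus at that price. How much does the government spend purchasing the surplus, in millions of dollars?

2940

Equilibrium: 335 - 8P = 4P - 1, so 336 = 12P and P* = 28, Q* = 111.
Because the floor (35) lies above the market-clearing price, it is binding.
At P = 35: Qd = 335 - 8·35 = 55 and Qs = 4·35 - 1 = 139.
Surplus = Qs - Qd = 84.
Government expenditure = surplus × support price = 84 × 35 = 2940.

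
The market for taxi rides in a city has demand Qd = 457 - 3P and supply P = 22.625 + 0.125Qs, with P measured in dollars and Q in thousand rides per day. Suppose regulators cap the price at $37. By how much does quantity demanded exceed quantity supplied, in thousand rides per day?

Rearranging supply gives Qs = 8P - 181. In a free market, 457 - 3P = 8P - 181 gives the equilibrium P* = 58, Q* = 283.
The ceiling of 37 is below the equilibrium price 58, so it binds.
At P = 37: Qd = 457 - 3·37 = 346 and Qs = 8·37 - 181 = 115.
Shortage = Qd - Qs = 346 - 115 = 231.

231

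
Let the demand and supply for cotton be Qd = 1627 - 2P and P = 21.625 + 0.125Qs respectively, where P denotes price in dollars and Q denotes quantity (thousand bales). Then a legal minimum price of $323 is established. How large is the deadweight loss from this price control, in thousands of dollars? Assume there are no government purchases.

25561.25

Rearranging supply gives Qs = 8P - 173. Equilibrium: 1627 - 2P = 8P - 173, so 1800 = 10P and P* = 180, Q* = 1267.
The floor of 323 is above the equilibrium price 180, so it binds.
At P = 323: Qd = 1627 - 2·323 = 981 and Qs = 8·323 - 173 = 2411.
Quantity traded falls to 981. At Q = 981 the demand price is (1627 - 981)/2 = 323 and the supply price is (173 + 981)/8 = 144.25.
Deadweight loss = ½ · (323 - 144.25) · (1267 - 981) = ½ · 178.75 · 286 = 25561.25.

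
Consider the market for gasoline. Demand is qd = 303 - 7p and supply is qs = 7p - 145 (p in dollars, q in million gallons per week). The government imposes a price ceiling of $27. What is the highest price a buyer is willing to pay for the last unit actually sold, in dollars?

37

Without the control the market clears where 303 - 7p = 7p - 145, i.e. p* = 32 and q* = 79.
Since 27 < 32, the ceiling is binding.
At p = 27: qd = 303 - 7·27 = 114 and qs = 7·27 - 145 = 44.
Only 44 units reach the market. On the demand curve, the marginal buyer's willingness to pay at q = 44 is (303 - 44)/7 = 37.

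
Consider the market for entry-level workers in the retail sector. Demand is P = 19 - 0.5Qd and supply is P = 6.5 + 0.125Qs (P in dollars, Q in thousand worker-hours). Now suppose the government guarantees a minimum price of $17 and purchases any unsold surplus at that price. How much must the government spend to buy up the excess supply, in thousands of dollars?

Rearranging demand gives Qd = 38 - 2P; rearranging supply gives Qs = 8P - 52. Setting quantity demanded equal to quantity supplied, 38 - 2P = 8P - 52, gives P* = 9 and Q* = 20.
Because the floor (17) lies above the market-clearing price, it is binding.
At P = 17: Qd = 38 - 2·17 = 4 and Qs = 8·17 - 52 = 84.
Surplus = Qs - Qd = 80.
Government expenditure = surplus × support price = 80 × 17 = 1360.

1360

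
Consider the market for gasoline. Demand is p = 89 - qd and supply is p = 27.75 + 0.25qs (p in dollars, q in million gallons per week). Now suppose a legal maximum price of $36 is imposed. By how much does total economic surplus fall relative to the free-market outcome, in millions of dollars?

Rearranging demand gives qd = 89 - p; rearranging supply gives qs = 4p - 111. Setting quantity demanded equal to quantity supplied, 89 - p = 4p - 111, gives p* = 40 and q* = 49.
Since 36 < 40, the ceiling is binding.
At p = 36: qd = 89 - 36 = 53 and qs = 4·36 - 111 = 33.
Quantity traded falls to 33. At q = 33 the demand price is 89 - 33 = 56 and the supply price is (111 + 33)/4 = 36.
Deadweight loss = ½ · (56 - 36) · (49 - 33) = ½ · 20 · 16 = 160.

160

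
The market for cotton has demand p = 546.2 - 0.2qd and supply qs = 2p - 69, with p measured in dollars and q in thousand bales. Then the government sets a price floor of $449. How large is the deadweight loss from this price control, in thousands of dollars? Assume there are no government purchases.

Rearranging demand gives qd = 2731 - 5p. Equilibrium: 2731 - 5p = 2p - 69, so 2800 = 7p and p* = 400, q* = 731.
Because the floor (449) lies above the market-clearing price, it is binding.
At p = 449: qd = 2731 - 5·449 = 486 and qs = 2·449 - 69 = 829.
Quantity traded falls to 486. At q = 486 the demand price is (2731 - 486)/5 = 449 and the supply price is (69 + 486)/2 = 277.5.
Deadweight loss = ½ · (449 - 277.5) · (731 - 486) = ½ · 171.5 · 245 = 21008.75.

21008.75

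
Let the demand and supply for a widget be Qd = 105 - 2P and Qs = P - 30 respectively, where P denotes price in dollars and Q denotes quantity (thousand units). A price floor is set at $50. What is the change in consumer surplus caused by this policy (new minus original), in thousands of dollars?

-50

Without the control the market clears where 105 - 2P = P - 30, i.e. P* = 45 and Q* = 15.
Since 50 > 45, the floor is binding.
At P = 50: Qd = 105 - 2·50 = 5 and Qs = 50 - 30 = 20.
Consumer surplus without the control is ½ · (52.5 - 45) · 15 = 56.25.
With the floor, consumers buy 5 units at 50, so CS = ½ · (52.5 - 50) · 5 = 6.25.
Change in consumer surplus = 6.25 - 56.25 = -50.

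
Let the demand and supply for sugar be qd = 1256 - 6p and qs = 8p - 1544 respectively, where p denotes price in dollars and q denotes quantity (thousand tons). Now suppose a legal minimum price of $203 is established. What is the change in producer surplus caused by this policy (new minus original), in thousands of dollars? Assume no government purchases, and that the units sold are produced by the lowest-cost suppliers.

Without the control the market clears where 1256 - 6p = 8p - 1544, i.e. p* = 200 and q* = 56.
Since 203 > 200, the floor is binding.
At p = 203: qd = 1256 - 6·203 = 38 and qs = 8·203 - 1544 = 80.
Producer surplus without the control is ½ · (200 - 193) · 56 = 196.
With the floor, 38 units are sold at 203. The supply price at q = 38 is 197.75, so PS = ½ · [(203 - 193) + (203 - 197.75)] · 38 = 289.75.
Change in producer surplus = 289.75 - 196 = 93.75.

93.75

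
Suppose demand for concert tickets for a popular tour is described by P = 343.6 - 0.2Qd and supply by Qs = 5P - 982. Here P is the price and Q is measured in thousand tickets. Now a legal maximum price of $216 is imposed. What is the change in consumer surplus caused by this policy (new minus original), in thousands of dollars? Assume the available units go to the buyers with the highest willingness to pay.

Rearranging demand gives Qd = 1718 - 5P. In a free market, 1718 - 5P = 5P - 982 gives the equilibrium P* = 270, Q* = 368.
Because the ceiling (216) lies below the market-clearing price, it is binding.
At P = 216: Qd = 1718 - 5·216 = 638 and Qs = 5·216 - 982 = 98.
Consumer surplus without the control is ½ · (343.6 - 270) · 368 = 13542.4.
With the ceiling, 98 units are sold at 216 (assume they go to the highest-value buyers). The demand price at Q = 98 is 324, so CS = ½ · [(343.6 - 216) + (324 - 216)] · 98 = 11544.4.
Change in consumer surplus = 11544.4 - 13542.4 = -1998.

-1998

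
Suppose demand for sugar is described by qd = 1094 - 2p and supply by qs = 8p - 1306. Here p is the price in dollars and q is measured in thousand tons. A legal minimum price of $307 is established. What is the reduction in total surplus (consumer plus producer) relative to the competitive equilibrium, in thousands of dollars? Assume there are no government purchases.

Setting quantity demanded equal to quantity supplied, 1094 - 2p = 8p - 1306, gives p* = 240 and q* = 614.
Since 307 > 240, the floor is binding.
At p = 307: qd = 1094 - 2·307 = 480 and qs = 8·307 - 1306 = 1150.
Quantity traded falls to 480. At q = 480 the demand price is (1094 - 480)/2 = 307 and the supply price is (1306 + 480)/8 = 223.25.
Deadweight loss = ½ · (307 - 223.25) · (614 - 480) = ½ · 83.75 · 134 = 5611.25.

5611.25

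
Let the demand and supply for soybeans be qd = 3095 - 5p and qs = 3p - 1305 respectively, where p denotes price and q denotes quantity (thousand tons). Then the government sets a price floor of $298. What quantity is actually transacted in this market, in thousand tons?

Setting quantity demanded equal to quantity supplied, 3095 - 5p = 3p - 1305, gives p* = 550 and q* = 345.
The floor of 298 is below the equilibrium price 550, so it is not binding; the market clears at p* = 550, q* = 345.

345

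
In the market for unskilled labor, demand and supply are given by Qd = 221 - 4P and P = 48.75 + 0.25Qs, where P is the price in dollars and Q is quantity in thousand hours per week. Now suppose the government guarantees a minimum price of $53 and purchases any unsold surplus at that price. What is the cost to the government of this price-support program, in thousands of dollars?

424

Rearranging supply gives Qs = 4P - 195. Setting quantity demanded equal to quantity supplied, 221 - 4P = 4P - 195, gives P* = 52 and Q* = 13.
Because the floor (53) lies above the market-clearing price, it is binding.
At P = 53: Qd = 221 - 4·53 = 9 and Qs = 4·53 - 195 = 17.
Surplus = Qs - Qd = 8.
Government expenditure = surplus × support price = 8 × 53 = 424.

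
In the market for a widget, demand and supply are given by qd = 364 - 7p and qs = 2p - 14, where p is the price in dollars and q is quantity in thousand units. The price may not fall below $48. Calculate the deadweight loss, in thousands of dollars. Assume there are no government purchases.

Setting quantity demanded equal to quantity supplied, 364 - 7p = 2p - 14, gives p* = 42 and q* = 70.
Since 48 > 42, the floor is binding.
At p = 48: qd = 364 - 7·48 = 28 and qs = 2·48 - 14 = 82.
Quantity traded falls to 28. At q = 28 the demand price is (364 - 28)/7 = 48 and the supply price is (14 + 28)/2 = 21.
Deadweight loss = ½ · (48 - 21) · (70 - 28) = ½ · 27 · 42 = 567.

567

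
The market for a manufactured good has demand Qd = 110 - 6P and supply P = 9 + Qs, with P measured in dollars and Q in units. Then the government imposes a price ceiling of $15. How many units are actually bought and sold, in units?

Rearranging supply gives Qs = P - 9. Without the control the market clears where 110 - 6P = P - 9, i.e. P* = 17 and Q* = 8.
The ceiling of 15 is below the equilibrium price 17, so it binds.
At P = 15: Qd = 110 - 6·15 = 20 and Qs = 15 - 9 = 6.
The quantity actually transacted is the short side, supply: 6.

6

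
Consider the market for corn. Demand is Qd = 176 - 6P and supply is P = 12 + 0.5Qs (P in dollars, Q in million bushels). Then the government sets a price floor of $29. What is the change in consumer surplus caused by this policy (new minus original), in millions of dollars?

Rearranging supply gives Qs = 2P - 24. In a free market, 176 - 6P = 2P - 24 gives the equilibrium P* = 25, Q* = 26.
Because the floor (29) lies above the market-clearing price, it is binding.
At P = 29: Qd = 176 - 6·29 = 2 and Qs = 2·29 - 24 = 34.
Consumer surplus without the control is ½ · (88/3 - 25) · 26 = 169/3.
With the floor, consumers buy 2 units at 29, so CS = ½ · (88/3 - 29) · 2 = 1/3.
Change in consumer surplus = 1/3 - 169/3 = -56.

-56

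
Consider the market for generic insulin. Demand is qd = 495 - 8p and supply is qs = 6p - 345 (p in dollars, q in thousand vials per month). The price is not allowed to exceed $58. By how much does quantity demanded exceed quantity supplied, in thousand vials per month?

Without the control the market clears where 495 - 8p = 6p - 345, i.e. p* = 60 and q* = 15.
The ceiling of 58 is below the equilibrium price 60, so it binds.
At p = 58: qd = 495 - 8·58 = 31 and qs = 6·58 - 345 = 3.
Shortage = qd - qs = 31 - 3 = 28.

28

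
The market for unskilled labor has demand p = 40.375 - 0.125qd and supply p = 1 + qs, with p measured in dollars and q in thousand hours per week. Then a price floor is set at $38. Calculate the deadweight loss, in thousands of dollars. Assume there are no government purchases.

144

Rearranging demand gives qd = 323 - 8p; rearranging supply gives qs = p - 1. Without the control the market clears where 323 - 8p = p - 1, i.e. p* = 36 and q* = 35.
Since 38 > 36, the floor is binding.
At p = 38: qd = 323 - 8·38 = 19 and qs = 38 - 1 = 37.
Quantity traded falls to 19. At q = 19 the demand price is (323 - 19)/8 = 38 and the supply price is 1 + 19 = 20.
Deadweight loss = ½ · (38 - 20) · (35 - 19) = ½ · 18 · 16 = 144.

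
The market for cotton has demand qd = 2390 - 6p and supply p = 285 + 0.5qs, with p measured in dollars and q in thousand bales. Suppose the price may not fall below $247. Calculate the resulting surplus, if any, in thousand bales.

0

Rearranging supply gives qs = 2p - 570. Setting quantity demanded equal to quantity supplied, 2390 - 6p = 2p - 570, gives p* = 370 and q* = 170.
Since 247 is below p* = 370, the floor does not bind and the free-market outcome prevails.
Since the control does not bind, there is no surplus.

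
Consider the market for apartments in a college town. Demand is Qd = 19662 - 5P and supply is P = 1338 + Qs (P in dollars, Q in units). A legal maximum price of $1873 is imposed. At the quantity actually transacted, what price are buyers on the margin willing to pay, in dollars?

Rearranging supply gives Qs = P - 1338. Without the control the market clears where 19662 - 5P = P - 1338, i.e. P* = 3500 and Q* = 2162.
Because the ceiling (1873) lies below the market-clearing price, it is binding.
At P = 1873: Qd = 19662 - 5·1873 = 10297 and Qs = 1873 - 1338 = 535.
Only 535 units reach the market. On the demand curve, the marginal buyer's willingness to pay at Q = 535 is (19662 - 535)/5 = 3825.4.

3825.4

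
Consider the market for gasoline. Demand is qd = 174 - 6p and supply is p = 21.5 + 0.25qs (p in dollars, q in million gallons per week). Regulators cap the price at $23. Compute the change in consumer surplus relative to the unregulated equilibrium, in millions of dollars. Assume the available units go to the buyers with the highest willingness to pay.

6

Rearranging supply gives qs = 4p - 86. Without the control the market clears where 174 - 6p = 4p - 86, i.e. p* = 26 and q* = 18.
The ceiling of 23 is below the equilibrium price 26, so it binds.
At p = 23: qd = 174 - 6·23 = 36 and qs = 4·23 - 86 = 6.
Consumer surplus without the control is ½ · (29 - 26) · 18 = 27.
With the ceiling, 6 units are sold at 23 (assume they go to the highest-value buyers). The demand price at q = 6 is 28, so CS = ½ · [(29 - 23) + (28 - 23)] · 6 = 33.
Change in consumer surplus = 33 - 27 = 6.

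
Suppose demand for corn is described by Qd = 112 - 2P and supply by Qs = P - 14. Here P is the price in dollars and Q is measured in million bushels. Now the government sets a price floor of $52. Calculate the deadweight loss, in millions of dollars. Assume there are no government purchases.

300

Without the control the market clears where 112 - 2P = P - 14, i.e. P* = 42 and Q* = 28.
The floor of 52 is above the equilibrium price 42, so it binds.
At P = 52: Qd = 112 - 2·52 = 8 and Qs = 52 - 14 = 38.
Quantity traded falls to 8. At Q = 8 the demand price is (112 - 8)/2 = 52 and the supply price is 14 + 8 = 22.
Deadweight loss = ½ · (52 - 22) · (28 - 8) = ½ · 30 · 20 = 300.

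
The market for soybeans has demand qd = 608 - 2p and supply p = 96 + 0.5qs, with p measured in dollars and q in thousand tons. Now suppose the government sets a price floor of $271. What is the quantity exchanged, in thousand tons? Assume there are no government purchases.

66

Rearranging supply gives qs = 2p - 192. Equilibrium: 608 - 2p = 2p - 192, so 800 = 4p and p* = 200, q* = 208.
The floor of 271 is above the equilibrium price 200, so it binds.
At p = 271: qd = 608 - 2·271 = 66 and qs = 2·271 - 192 = 350.
The quantity actually transacted is the short side, demand: 66.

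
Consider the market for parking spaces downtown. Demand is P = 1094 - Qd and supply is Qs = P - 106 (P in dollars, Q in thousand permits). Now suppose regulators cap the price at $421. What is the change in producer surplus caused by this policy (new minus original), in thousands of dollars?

-72405.5

Rearranging demand gives Qd = 1094 - P. In a free market, 1094 - P = P - 106 gives the equilibrium P* = 600, Q* = 494.
Since 421 < 600, the ceiling is binding.
At P = 421: Qd = 1094 - 421 = 673 and Qs = 421 - 106 = 315.
Producer surplus without the control is ½ · (600 - 106) · 494 = 122018.
With the ceiling, producers sell 315 units at 421, so PS = ½ · (421 - 106) · 315 = 49612.5.
Change in producer surplus = 49612.5 - 122018 = -72405.5.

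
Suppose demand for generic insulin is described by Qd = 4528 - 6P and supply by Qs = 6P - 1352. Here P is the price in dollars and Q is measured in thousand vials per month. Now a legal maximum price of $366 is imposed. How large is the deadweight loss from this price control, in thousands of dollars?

Setting quantity demanded equal to quantity supplied, 4528 - 6P = 6P - 1352, gives P* = 490 and Q* = 1588.
Since 366 < 490, the ceiling is binding.
At P = 366: Qd = 4528 - 6·366 = 2332 and Qs = 6·366 - 1352 = 844.
Quantity traded falls to 844. At Q = 844 the demand price is (4528 - 844)/6 = 614 and the supply price is (1352 + 844)/6 = 366.
Deadweight loss = ½ · (614 - 366) · (1588 - 844) = ½ · 248 · 744 = 92256.

92256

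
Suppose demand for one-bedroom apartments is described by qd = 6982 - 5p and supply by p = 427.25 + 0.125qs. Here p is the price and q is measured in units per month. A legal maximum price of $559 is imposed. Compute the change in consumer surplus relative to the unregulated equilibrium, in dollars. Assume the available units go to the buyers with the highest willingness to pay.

-117704.4

Rearranging supply gives qs = 8p - 3418. Setting quantity demanded equal to quantity supplied, 6982 - 5p = 8p - 3418, gives p* = 800 and q* = 2982.
Because the ceiling (559) lies below the market-clearing price, it is binding.
At p = 559: qd = 6982 - 5·559 = 4187 and qs = 8·559 - 3418 = 1054.
Consumer surplus without the control is ½ · (1396.4 - 800) · 2982 = 889232.4.
With the ceiling, 1054 units are sold at 559 (assume they go to the highest-value buyers). The demand price at q = 1054 is 1185.6, so CS = ½ · [(1396.4 - 559) + (1185.6 - 559)] · 1054 = 771528.
Change in consumer surplus = 771528 - 889232.4 = -117704.4.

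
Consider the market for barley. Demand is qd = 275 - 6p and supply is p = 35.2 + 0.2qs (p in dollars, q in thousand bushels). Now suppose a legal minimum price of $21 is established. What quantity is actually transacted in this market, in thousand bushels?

29

Rearranging supply gives qs = 5p - 176. In a free market, 275 - 6p = 5p - 176 gives the equilibrium p* = 41, q* = 29.
The floor of 21 is below the equilibrium price 41, so it is not binding; the market clears at p* = 41, q* = 29.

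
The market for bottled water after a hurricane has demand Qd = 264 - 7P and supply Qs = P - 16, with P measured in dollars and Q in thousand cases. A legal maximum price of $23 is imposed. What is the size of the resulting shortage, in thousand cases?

Setting quantity demanded equal to quantity supplied, 264 - 7P = P - 16, gives P* = 35 and Q* = 19.
Because the ceiling (23) lies below the market-clearing price, it is binding.
At P = 23: Qd = 264 - 7·23 = 103 and Qs = 23 - 16 = 7.
Shortage = Qd - Qs = 103 - 7 = 96.

96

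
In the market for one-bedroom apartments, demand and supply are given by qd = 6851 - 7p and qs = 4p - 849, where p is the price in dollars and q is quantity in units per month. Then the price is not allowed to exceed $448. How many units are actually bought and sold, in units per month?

943

In a free market, 6851 - 7p = 4p - 849 gives the equilibrium p* = 700, q* = 1951.
Since 448 < 700, the ceiling is binding.
At p = 448: qd = 6851 - 7·448 = 3715 and qs = 4·448 - 849 = 943.
The quantity actually transacted is the short side, supply: 943.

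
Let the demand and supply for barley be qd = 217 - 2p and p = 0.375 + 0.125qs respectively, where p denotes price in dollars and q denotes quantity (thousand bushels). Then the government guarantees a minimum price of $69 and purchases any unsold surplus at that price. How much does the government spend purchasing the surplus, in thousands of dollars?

Rearranging supply gives qs = 8p - 3. Equilibrium: 217 - 2p = 8p - 3, so 220 = 10p and p* = 22, q* = 173.
Since 69 > 22, the floor is binding.
At p = 69: qd = 217 - 2·69 = 79 and qs = 8·69 - 3 = 549.
Surplus = qs - qd = 470.
Government expenditure = surplus × support price = 470 × 69 = 32430.

32430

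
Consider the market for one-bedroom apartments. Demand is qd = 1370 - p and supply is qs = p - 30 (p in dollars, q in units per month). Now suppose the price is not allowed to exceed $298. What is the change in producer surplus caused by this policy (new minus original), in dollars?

Equilibrium: 1370 - p = p - 30, so 1400 = 2p and p* = 700, q* = 670.
Because the ceiling (298) lies below the market-clearing price, it is binding.
At p = 298: qd = 1370 - 298 = 1072 and qs = 298 - 30 = 268.
Producer surplus without the control is ½ · (700 - 30) · 670 = 224450.
With the ceiling, producers sell 268 units at 298, so PS = ½ · (298 - 30) · 268 = 35912.
Change in producer surplus = 35912 - 224450 = -188538.

-188538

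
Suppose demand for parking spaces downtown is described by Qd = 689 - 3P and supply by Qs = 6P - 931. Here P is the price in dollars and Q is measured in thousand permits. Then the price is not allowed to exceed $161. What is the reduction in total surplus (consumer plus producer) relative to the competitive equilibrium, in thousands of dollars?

3249

Setting quantity demanded equal to quantity supplied, 689 - 3P = 6P - 931, gives P* = 180 and Q* = 149.
Because the ceiling (161) lies below the market-clearing price, it is binding.
At P = 161: Qd = 689 - 3·161 = 206 and Qs = 6·161 - 931 = 35.
Quantity traded falls to 35. At Q = 35 the demand price is (689 - 35)/3 = 218 and the supply price is (931 + 35)/6 = 161.
Deadweight loss = ½ · (218 - 161) · (149 - 35) = ½ · 57 · 114 = 3249.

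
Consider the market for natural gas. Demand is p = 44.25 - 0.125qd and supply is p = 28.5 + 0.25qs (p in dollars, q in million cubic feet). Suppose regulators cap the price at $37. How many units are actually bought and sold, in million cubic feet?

Rearranging demand gives qd = 354 - 8p; rearranging supply gives qs = 4p - 114. In a free market, 354 - 8p = 4p - 114 gives the equilibrium p* = 39, q* = 42.
Since 37 < 39, the ceiling is binding.
At p = 37: qd = 354 - 8·37 = 58 and qs = 4·37 - 114 = 34.
The quantity actually transacted is the short side, supply: 34.

34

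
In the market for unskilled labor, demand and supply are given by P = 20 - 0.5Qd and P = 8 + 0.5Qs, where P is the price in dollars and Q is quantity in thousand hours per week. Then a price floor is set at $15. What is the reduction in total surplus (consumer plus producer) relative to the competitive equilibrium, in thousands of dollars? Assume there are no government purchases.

2

Rearranging demand gives Qd = 40 - 2P; rearranging supply gives Qs = 2P - 16. Without the control the market clears where 40 - 2P = 2P - 16, i.e. P* = 14 and Q* = 12.
The floor of 15 is above the equilibrium price 14, so it binds.
At P = 15: Qd = 40 - 2·15 = 10 and Qs = 2·15 - 16 = 14.
Quantity traded falls to 10. At Q = 10 the demand price is (40 - 10)/2 = 15 and the supply price is (16 + 10)/2 = 13.
Deadweight loss = ½ · (15 - 13) · (12 - 10) = ½ · 2 · 2 = 2.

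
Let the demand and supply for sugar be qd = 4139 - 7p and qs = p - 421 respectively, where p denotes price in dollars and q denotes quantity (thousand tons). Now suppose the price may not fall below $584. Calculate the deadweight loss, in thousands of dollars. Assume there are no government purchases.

Setting quantity demanded equal to quantity supplied, 4139 - 7p = p - 421, gives p* = 570 and q* = 149.
Since 584 > 570, the floor is binding.
At p = 584: qd = 4139 - 7·584 = 51 and qs = 584 - 421 = 163.
Quantity traded falls to 51. At q = 51 the demand price is (4139 - 51)/7 = 584 and the supply price is 421 + 51 = 472.
Deadweight loss = ½ · (584 - 472) · (149 - 51) = ½ · 112 · 98 = 5488.

5488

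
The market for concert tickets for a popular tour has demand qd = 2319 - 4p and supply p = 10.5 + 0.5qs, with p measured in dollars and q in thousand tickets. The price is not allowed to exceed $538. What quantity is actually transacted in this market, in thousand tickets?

Rearranging supply gives qs = 2p - 21. Equilibrium: 2319 - 4p = 2p - 21, so 2340 = 6p and p* = 390, q* = 759.
Since 538 is above p* = 390, the ceiling does not bind and the free-market outcome prevails.

759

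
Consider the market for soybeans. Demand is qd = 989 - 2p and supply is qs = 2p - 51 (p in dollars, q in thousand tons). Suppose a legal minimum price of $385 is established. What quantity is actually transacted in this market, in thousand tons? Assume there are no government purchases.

Equilibrium: 989 - 2p = 2p - 51, so 1040 = 4p and p* = 260, q* = 469.
Because the floor (385) lies above the market-clearing price, it is binding.
At p = 385: qd = 989 - 2·385 = 219 and qs = 2·385 - 51 = 719.
The quantity actually transacted is the short side, demand: 219.

219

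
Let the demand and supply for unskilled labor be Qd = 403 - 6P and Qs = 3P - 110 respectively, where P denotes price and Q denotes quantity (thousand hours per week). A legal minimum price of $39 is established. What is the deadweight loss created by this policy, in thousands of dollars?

Without the control the market clears where 403 - 6P = 3P - 110, i.e. P* = 57 and Q* = 61.
Since 39 is below P* = 57, the floor does not bind and the free-market outcome prevails.
Since the control does not bind, no trades are prevented and deadweight loss is zero.

0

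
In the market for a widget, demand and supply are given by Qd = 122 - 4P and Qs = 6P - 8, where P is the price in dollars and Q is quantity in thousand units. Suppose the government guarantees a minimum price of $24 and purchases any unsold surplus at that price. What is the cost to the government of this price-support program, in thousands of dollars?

2640

Without the control the market clears where 122 - 4P = 6P - 8, i.e. P* = 13 and Q* = 70.
Since 24 > 13, the floor is binding.
At P = 24: Qd = 122 - 4·24 = 26 and Qs = 6·24 - 8 = 136.
Surplus = Qs - Qd = 110.
Government expenditure = surplus × support price = 110 × 24 = 2640.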